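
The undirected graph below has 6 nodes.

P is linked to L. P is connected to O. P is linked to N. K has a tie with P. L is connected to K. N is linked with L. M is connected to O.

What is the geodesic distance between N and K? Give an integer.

2

One shortest route is N – P – K, which uses 2 edges, and N and K are not directly tied, so nothing shorter exists. So d(N,K) = 2.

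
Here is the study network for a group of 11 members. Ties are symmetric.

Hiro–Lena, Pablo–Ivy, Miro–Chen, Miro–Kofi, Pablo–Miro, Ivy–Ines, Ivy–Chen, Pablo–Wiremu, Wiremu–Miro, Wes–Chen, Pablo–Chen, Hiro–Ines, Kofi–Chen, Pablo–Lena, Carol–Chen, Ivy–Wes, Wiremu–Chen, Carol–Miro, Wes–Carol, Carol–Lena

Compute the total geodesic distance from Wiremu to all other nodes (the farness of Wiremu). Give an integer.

Distances from Wiremu: Carol:2, Chen:1, Hiro:3, Ines:3, Ivy:2, Kofi:2, Lena:2, Miro:1, Pablo:1, Wes:2.
Sum = 2 + 1 + 3 + 3 + 2 + 2 + 2 + 1 + 1 + 2 = 19.

19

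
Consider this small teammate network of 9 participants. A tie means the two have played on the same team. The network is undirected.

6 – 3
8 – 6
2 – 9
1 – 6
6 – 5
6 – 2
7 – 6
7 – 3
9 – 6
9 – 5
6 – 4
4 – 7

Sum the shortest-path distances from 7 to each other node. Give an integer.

Distances from 7: 1:2, 2:2, 3:1, 4:1, 5:2, 6:1, 8:2, 9:2.
Sum = 2 + 2 + 1 + 1 + 2 + 1 + 2 + 2 = 13.

13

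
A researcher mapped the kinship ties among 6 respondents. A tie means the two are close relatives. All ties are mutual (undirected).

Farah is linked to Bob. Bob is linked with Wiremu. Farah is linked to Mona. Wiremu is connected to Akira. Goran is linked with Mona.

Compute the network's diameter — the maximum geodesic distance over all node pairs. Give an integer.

5

Eccentricity of each node (its greatest distance to any other): Akira:5, Bob:3, Farah:3, Goran:5, Mona:4, Wiremu:4.
The maximum eccentricity is 5, realized for instance by the pair Goran–Akira via Goran – Mona – Farah – Bob – Wiremu – Akira. So the diameter is 5.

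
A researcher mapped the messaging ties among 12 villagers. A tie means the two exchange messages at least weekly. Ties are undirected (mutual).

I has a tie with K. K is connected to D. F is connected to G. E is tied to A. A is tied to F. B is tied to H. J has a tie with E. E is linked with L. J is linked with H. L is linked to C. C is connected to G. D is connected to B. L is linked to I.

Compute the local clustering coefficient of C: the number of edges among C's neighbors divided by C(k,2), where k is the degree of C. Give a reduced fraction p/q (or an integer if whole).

C's neighbors: G and L (k = 2).
Possible neighbor pairs: C(2,2) = 1. Edges among them: none → e = 0.
Clustering(C) = 0/1.

0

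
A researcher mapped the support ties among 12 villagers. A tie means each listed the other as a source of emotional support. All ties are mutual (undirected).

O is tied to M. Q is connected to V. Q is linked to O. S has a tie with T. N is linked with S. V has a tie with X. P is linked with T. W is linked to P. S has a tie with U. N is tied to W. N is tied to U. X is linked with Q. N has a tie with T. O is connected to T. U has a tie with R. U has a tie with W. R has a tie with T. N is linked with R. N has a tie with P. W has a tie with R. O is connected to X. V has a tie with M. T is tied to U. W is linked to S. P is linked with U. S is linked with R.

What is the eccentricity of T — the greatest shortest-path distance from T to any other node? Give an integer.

3

Distances from T: M:2, N:1, O:1, P:1, Q:2, R:1, S:1, U:1, V:3, W:2, X:2.
The largest is 3 (to V), so the eccentricity of T is 3.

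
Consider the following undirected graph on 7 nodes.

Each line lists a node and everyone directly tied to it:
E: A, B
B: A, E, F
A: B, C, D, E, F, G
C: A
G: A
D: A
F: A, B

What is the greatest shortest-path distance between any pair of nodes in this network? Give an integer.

2

Eccentricity of each node (its greatest distance to any other): A:1, B:2, C:2, D:2, E:2, F:2, G:2.
The maximum eccentricity is 2, realized for instance by the pair F–G via F – A – G. So the diameter is 2.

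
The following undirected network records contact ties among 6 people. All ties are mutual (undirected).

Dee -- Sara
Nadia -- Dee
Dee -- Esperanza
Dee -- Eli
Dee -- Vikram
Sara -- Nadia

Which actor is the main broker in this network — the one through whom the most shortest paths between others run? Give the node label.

Dee

Unnormalized betweenness of each node: Dee:9, Eli:0, Esperanza:0, Nadia:0, Sara:0, Vikram:0.
Dee has the largest value, 9, making it the main broker — the node through which the most shortest paths run.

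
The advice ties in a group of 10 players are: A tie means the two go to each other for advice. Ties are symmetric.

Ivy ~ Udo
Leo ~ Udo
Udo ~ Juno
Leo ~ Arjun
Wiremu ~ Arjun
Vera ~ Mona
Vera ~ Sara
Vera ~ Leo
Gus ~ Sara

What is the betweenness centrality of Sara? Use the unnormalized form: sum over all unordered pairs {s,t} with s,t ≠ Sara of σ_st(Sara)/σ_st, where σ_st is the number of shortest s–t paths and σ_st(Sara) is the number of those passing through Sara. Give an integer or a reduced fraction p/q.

Pairs whose geodesics pass through Sara — Mona–Gus: 1; Gus–Wiremu: 1; Gus–Vera: 1; Gus–Leo: 1; Gus–Arjun: 1; Gus–Udo: 1; Gus–Juno: 1; Gus–Ivy: 1.
All other pairs contribute 0.
Summing the contributions gives betweenness(Sara) = 8.

8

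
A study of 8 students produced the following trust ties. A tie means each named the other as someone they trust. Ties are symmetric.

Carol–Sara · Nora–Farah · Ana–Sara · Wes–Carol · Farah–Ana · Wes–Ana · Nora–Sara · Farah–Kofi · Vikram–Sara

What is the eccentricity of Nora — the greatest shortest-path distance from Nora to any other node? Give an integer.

Distances from Nora: Ana:2, Carol:2, Farah:1, Kofi:2, Sara:1, Vikram:2, Wes:3.
The largest is 3 (to Wes), so the eccentricity of Nora is 3.

3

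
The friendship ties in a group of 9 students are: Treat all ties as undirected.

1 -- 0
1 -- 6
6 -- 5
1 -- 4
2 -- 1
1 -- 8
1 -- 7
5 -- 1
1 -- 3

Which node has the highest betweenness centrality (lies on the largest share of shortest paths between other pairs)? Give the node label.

1

Unnormalized betweenness of each node: 0:0, 1:27, 2:0, 3:0, 4:0, 5:0, 6:0, 7:0, 8:0.
1 has the largest value, 27, making it the main broker — the node through which the most shortest paths run.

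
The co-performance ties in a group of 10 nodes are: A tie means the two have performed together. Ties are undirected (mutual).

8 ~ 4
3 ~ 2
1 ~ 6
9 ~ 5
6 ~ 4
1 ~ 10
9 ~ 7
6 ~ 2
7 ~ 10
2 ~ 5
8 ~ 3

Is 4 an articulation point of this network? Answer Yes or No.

No

Even without 4, every remaining node can still reach every other (the residual graph is connected), so 4 is not a cut vertex.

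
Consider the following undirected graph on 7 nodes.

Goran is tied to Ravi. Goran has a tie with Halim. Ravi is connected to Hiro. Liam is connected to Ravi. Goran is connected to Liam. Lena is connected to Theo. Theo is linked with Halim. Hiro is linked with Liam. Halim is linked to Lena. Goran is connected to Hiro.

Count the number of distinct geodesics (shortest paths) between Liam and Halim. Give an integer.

The shortest distance is 2, and the only length-2 path is Liam–Goran–Halim. So there is exactly 1 shortest path.

1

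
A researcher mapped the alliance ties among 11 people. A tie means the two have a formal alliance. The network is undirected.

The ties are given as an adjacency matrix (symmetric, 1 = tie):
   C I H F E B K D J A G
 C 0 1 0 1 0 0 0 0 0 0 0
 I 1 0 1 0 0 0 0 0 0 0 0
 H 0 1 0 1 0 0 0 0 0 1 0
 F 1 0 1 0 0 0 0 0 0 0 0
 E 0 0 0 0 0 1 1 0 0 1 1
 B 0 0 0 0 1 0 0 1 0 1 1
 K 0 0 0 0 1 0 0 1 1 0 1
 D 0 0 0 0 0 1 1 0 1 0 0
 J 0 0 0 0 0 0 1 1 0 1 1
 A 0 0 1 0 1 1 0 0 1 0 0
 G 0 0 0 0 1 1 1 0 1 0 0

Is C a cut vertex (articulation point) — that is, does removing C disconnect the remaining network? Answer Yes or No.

Even without C, every remaining node can still reach every other (the residual graph is connected), so C is not a cut vertex.

No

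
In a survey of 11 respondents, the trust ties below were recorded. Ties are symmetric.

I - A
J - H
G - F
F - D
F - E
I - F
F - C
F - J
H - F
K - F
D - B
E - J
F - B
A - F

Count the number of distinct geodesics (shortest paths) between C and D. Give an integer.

The shortest distance is 2, and the only length-2 path is C–F–D. So there is exactly 1 shortest path.

1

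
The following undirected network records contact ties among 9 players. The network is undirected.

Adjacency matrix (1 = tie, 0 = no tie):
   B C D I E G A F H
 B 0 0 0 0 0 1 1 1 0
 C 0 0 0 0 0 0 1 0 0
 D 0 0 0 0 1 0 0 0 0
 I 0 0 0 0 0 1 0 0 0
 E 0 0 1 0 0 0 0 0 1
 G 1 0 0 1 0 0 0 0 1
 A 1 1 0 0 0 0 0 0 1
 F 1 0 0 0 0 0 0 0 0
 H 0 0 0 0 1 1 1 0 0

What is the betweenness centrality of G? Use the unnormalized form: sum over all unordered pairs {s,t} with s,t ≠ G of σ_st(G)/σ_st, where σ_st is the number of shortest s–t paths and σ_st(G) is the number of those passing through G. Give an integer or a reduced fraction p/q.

10

Pairs whose geodesics pass through G — B–D: 1/2; B–I: 1; B–E: 1/2; B–H: 1/2; C–I: 2/2; D–I: 1; D–F: 1/2; I–E: 1; I–A: 2/2; I–F: 1; I–H: 1; E–F: 1/2; F–H: 1/2.
All other pairs contribute 0.
Summing the contributions gives betweenness(G) = 10.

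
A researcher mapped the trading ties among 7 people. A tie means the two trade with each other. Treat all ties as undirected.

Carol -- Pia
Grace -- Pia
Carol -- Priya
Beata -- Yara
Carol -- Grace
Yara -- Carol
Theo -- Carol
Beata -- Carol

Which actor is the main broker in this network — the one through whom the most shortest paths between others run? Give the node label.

Carol

Unnormalized betweenness of each node: Beata:0, Carol:13, Grace:0, Pia:0, Priya:0, Theo:0, Yara:0.
Carol has the largest value, 13, making it the main broker — the node through which the most shortest paths run.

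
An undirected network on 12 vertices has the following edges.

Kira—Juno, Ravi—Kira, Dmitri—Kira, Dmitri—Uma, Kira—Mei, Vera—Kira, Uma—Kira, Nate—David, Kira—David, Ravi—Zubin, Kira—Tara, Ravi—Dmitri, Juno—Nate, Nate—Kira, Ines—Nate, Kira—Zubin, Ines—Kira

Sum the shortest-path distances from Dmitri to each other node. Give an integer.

19

Distances from Dmitri: David:2, Ines:2, Juno:2, Kira:1, Mei:2, Nate:2, Ravi:1, Tara:2, Uma:1, Vera:2, Zubin:2.
Sum = 2 + 2 + 2 + 1 + 2 + 2 + 1 + 2 + 1 + 2 + 2 = 19.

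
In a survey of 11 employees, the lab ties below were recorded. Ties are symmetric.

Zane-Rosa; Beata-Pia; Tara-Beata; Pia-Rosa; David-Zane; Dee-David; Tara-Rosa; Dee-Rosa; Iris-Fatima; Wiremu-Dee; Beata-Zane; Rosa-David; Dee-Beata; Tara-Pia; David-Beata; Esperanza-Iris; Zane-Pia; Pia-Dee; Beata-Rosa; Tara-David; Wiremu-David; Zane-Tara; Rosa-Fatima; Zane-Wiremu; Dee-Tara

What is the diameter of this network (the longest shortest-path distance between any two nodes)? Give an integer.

5

Eccentricity of each node (its greatest distance to any other): Beata:4, David:4, Dee:4, Esperanza:5, Fatima:3, Iris:4, Pia:4, Rosa:3, Tara:4, Wiremu:5, Zane:4.
The maximum eccentricity is 5, realized for instance by the pair Esperanza–Wiremu via Esperanza – Iris – Fatima – Rosa – Dee – Wiremu. So the diameter is 5.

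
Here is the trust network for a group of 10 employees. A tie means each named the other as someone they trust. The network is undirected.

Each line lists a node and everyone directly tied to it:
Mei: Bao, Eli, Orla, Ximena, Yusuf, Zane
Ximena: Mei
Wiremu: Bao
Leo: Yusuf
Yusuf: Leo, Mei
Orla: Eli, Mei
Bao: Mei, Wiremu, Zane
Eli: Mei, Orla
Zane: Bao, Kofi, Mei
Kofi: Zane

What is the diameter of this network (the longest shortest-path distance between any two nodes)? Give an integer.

4

Eccentricity of each node (its greatest distance to any other): Bao:3, Eli:3, Kofi:4, Leo:4, Mei:2, Orla:3, Wiremu:4, Ximena:3, Yusuf:3, Zane:3.
The maximum eccentricity is 4, realized for instance by the pair Wiremu–Leo via Wiremu – Bao – Mei – Yusuf – Leo. So the diameter is 4.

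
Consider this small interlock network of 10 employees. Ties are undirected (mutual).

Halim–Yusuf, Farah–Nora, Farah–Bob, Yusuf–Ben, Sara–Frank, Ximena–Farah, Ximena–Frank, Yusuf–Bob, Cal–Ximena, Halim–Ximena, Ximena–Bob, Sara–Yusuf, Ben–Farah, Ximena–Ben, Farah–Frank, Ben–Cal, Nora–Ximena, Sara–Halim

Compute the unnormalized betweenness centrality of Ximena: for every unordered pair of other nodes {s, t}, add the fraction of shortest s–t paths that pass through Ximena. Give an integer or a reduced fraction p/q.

383/30

Pairs whose geodesics pass through Ximena — Ben–Frank: 1/2; Ben–Nora: 1/2; Ben–Bob: 1/3; Ben–Halim: 1/2; Frank–Nora: 1/2; Frank–Bob: 1/2; Frank–Cal: 1; Frank–Halim: 1/2; Nora–Sara: 2/3; Nora–Bob: 1/2; Nora–Cal: 1; Nora–Yusuf: 3/5; Nora–Halim: 1; Sara–Cal: 2/3 … (+5 more pairs).
All other pairs contribute 0.
Summing the contributions gives betweenness(Ximena) = 383/30.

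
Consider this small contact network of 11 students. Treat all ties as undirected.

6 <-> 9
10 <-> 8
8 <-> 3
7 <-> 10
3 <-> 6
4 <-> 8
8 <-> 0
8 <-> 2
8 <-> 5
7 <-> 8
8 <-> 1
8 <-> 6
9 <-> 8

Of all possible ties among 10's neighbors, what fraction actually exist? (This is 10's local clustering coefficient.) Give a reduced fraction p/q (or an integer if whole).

10's neighbors: 7 and 8 (k = 2).
Possible neighbor pairs: C(2,2) = 1. Edges among them: 7–8 → e = 1.
Clustering(10) = 1/1.

1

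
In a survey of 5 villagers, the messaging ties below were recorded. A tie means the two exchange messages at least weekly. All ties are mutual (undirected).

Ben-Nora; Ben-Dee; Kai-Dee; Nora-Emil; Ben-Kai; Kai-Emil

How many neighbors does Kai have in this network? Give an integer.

Kai is directly tied to Ben, Dee, and Emil. That is 3 neighbors, so the degree of Kai is 3.

3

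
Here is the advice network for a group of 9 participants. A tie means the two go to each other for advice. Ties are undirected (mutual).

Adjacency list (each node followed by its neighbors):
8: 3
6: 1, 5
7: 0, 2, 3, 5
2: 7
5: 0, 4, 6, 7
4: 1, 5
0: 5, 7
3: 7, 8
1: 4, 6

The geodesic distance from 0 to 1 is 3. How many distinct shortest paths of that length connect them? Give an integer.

The shortest distance is 3. The length-3 paths are: 0–5–4–1; 0–5–6–1.
That gives 2 distinct shortest paths.

2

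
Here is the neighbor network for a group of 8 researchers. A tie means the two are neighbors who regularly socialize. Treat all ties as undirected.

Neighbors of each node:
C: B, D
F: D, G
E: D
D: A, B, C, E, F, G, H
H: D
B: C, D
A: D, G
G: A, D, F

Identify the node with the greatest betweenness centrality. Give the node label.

Unnormalized betweenness of each node: A:0, B:0, C:0, D:35/2, E:0, F:0, G:1/2, H:0.
D has the largest value, 35/2, making it the main broker — the node through which the most shortest paths run.

D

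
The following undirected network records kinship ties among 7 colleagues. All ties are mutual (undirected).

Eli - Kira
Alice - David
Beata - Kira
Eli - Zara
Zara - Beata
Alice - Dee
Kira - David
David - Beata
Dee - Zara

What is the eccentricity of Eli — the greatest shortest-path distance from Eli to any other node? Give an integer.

Distances from Eli: Alice:3, Beata:2, David:2, Dee:2, Kira:1, Zara:1.
The largest is 3 (to Alice), so the eccentricity of Eli is 3.

3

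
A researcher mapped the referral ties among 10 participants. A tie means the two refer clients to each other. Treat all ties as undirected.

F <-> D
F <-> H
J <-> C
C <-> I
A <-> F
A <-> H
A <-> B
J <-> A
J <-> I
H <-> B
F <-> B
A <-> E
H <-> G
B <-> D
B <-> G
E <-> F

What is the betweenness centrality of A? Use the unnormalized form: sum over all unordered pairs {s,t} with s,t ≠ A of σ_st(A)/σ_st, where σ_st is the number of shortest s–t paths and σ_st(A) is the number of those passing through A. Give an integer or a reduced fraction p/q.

39/2

Pairs whose geodesics pass through A — C–B: 1; C–E: 1; C–G: 2/2; C–D: 2/2; C–H: 1; C–F: 1; I–B: 1; I–E: 1; I–G: 2/2; I–D: 2/2; I–H: 1; I–F: 1; J–B: 1; J–E: 1 … (+7 more pairs).
All other pairs contribute 0.
Summing the contributions gives betweenness(A) = 39/2.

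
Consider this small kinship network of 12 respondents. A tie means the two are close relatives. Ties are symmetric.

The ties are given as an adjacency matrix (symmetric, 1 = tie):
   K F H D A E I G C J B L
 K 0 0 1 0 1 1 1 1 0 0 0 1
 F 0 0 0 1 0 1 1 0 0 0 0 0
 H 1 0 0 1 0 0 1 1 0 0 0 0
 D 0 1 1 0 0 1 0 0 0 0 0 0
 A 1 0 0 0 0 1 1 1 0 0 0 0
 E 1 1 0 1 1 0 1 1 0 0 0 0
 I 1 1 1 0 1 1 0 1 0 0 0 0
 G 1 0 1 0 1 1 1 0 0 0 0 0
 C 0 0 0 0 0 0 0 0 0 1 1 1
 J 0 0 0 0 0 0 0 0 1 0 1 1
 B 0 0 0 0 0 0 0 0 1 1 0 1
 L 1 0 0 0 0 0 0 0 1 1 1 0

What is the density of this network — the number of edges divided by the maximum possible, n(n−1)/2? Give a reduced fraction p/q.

25/66

There are 25 edges and 12 nodes, so the maximum possible is C(12,2) = 66.
Density = 25/66.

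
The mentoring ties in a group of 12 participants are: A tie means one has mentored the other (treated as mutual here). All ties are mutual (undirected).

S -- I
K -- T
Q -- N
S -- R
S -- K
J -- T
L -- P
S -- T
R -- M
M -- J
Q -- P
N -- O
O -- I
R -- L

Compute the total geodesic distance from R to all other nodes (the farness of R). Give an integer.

Distances from R: I:2, J:2, K:2, L:1, M:1, N:4, O:3, P:2, Q:3, S:1, T:2.
Sum = 2 + 2 + 2 + 1 + 1 + 4 + 3 + 2 + 3 + 1 + 2 = 23.

23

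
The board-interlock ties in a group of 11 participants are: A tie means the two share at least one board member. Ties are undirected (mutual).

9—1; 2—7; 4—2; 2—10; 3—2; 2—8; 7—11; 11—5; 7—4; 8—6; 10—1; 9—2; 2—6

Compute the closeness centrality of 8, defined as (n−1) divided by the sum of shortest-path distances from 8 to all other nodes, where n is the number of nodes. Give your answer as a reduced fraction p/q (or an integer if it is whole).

Distances from 8: 1:3, 2:1, 3:2, 4:2, 5:4, 6:1, 7:2, 9:2, 10:2, 11:3. Sum = 22.
n = 11, so closeness = 10/22 = 5/11.

5/11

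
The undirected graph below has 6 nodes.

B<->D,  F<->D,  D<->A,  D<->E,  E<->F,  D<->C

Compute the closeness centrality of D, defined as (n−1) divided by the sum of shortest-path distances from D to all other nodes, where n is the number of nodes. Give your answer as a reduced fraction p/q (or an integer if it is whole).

1

Distances from D: A:1, B:1, C:1, E:1, F:1. Sum = 5.
n = 6, so closeness = 5/5 = 1.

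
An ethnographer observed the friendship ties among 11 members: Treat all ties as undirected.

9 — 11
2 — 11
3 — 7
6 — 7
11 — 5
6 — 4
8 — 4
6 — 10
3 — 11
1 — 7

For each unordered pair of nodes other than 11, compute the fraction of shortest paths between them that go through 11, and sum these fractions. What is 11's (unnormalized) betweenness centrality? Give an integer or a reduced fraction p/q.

24

Pairs whose geodesics pass through 11 — 9–5: 1; 9–4: 1; 9–7: 1; 9–10: 1; 9–2: 1; 9–6: 1; 9–1: 1; 9–3: 1; 9–8: 1; 5–4: 1; 5–7: 1; 5–10: 1; 5–2: 1; 5–6: 1 … (+10 more pairs).
All other pairs contribute 0.
Summing the contributions gives betweenness(11) = 24.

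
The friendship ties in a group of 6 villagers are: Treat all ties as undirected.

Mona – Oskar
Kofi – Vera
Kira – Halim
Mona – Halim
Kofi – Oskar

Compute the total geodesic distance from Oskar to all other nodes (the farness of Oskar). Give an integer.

Distances from Oskar: Halim:2, Kira:3, Kofi:1, Mona:1, Vera:2.
Sum = 2 + 3 + 1 + 1 + 2 = 9.

9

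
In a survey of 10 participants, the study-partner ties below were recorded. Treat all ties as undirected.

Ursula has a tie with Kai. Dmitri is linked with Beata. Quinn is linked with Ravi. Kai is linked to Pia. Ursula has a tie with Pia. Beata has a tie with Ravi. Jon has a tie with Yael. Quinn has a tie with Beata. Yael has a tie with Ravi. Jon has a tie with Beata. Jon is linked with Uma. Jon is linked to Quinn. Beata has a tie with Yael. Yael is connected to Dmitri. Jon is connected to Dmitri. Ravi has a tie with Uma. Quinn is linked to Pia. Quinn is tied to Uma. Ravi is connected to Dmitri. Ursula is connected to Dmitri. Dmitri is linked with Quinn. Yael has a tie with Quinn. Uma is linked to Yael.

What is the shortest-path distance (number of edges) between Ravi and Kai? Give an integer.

3

One shortest route is Ravi – Dmitri – Ursula – Kai, which uses 3 edges, and at distance 2 from Ravi we only reach {Jon, Pia, Ursula}, which does not include Kai. So d(Ravi,Kai) = 3.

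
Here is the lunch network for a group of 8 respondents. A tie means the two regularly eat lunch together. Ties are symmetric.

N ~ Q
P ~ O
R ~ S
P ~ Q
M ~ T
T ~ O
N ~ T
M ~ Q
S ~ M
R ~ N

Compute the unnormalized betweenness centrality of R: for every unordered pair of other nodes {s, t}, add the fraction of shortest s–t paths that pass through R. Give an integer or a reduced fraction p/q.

1

Pairs whose geodesics pass through R — S–N: 1.
All other pairs contribute 0.
Summing the contributions gives betweenness(R) = 1.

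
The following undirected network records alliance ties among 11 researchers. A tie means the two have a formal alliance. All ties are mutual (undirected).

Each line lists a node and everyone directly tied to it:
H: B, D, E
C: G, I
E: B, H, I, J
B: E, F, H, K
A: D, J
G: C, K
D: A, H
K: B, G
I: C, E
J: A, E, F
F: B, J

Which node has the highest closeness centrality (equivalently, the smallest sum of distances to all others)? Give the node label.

Farness (sum of distances to all others) for each node — A:27, B:18, C:27, D:25, E:17, F:23, G:28, H:19, I:22, J:21, K:23.
The smallest farness is 17, for E, so E has the highest closeness.

E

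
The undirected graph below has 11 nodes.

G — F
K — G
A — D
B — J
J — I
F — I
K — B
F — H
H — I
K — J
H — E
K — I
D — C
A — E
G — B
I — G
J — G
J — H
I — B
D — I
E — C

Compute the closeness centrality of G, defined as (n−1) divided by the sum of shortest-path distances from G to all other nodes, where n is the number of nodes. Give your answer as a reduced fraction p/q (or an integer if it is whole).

Distances from G: A:3, B:1, C:3, D:2, E:3, F:1, H:2, I:1, J:1, K:1. Sum = 18.
n = 11, so closeness = 10/18 = 5/9.

5/9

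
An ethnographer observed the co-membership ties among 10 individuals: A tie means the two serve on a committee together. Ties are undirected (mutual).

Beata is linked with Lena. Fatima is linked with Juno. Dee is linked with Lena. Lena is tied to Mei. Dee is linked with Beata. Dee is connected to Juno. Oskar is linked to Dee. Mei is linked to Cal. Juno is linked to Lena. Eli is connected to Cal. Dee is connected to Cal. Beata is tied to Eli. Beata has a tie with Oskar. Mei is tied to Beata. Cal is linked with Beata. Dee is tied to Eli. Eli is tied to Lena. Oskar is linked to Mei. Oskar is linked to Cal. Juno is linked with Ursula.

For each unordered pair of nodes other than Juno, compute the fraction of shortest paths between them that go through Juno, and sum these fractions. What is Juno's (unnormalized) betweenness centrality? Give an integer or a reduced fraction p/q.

15

Pairs whose geodesics pass through Juno — Fatima–Ursula: 1; Fatima–Cal: 1; Fatima–Mei: 1; Fatima–Beata: 2/2; Fatima–Dee: 1; Fatima–Lena: 1; Fatima–Oskar: 1; Fatima–Eli: 2/2; Ursula–Cal: 1; Ursula–Mei: 1; Ursula–Beata: 2/2; Ursula–Dee: 1; Ursula–Lena: 1; Ursula–Oskar: 1 … (+1 more pairs).
All other pairs contribute 0.
Summing the contributions gives betweenness(Juno) = 15.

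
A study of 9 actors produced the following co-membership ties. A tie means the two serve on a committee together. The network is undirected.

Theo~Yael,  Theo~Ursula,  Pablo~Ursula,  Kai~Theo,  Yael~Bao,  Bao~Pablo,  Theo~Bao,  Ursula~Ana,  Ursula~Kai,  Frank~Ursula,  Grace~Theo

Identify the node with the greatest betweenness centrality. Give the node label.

Unnormalized betweenness of each node: Ana:0, Bao:2, Frank:0, Grace:0, Kai:0, Pablo:3/2, Theo:27/2, Ursula:15, Yael:0.
Ursula has the largest value, 15, making it the main broker — the node through which the most shortest paths run.

Ursula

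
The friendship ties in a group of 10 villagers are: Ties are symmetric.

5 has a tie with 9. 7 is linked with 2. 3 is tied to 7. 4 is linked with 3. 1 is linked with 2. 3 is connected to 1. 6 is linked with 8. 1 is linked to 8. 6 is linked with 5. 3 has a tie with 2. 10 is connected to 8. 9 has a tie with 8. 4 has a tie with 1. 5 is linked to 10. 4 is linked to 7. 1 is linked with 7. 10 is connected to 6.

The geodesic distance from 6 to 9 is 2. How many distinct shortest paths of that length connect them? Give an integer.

2

The shortest distance is 2. The length-2 paths are: 6–5–9; 6–8–9.
That gives 2 distinct shortest paths.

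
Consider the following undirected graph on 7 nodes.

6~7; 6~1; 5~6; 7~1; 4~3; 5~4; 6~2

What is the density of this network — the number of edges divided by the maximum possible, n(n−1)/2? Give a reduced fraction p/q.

1/3

There are 7 edges and 7 nodes, so the maximum possible is C(7,2) = 21.
Density = 7/21 = 1/3.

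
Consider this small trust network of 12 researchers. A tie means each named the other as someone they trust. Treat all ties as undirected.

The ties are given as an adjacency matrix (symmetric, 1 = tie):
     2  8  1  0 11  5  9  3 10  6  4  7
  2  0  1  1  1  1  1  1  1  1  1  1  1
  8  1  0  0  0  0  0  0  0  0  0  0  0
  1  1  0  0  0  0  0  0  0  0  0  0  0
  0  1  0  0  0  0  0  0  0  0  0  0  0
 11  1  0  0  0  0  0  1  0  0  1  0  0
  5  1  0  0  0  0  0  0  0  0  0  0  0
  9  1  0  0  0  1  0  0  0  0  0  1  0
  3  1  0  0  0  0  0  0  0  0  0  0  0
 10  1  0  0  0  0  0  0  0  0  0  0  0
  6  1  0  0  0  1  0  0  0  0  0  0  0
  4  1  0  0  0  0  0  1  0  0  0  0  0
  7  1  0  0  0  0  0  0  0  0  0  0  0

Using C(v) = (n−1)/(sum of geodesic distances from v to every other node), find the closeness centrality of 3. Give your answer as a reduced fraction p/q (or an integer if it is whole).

Distances from 3: 0:2, 1:2, 2:1, 4:2, 5:2, 6:2, 7:2, 8:2, 9:2, 10:2, 11:2. Sum = 21.
n = 12, so closeness = 11/21.

11/21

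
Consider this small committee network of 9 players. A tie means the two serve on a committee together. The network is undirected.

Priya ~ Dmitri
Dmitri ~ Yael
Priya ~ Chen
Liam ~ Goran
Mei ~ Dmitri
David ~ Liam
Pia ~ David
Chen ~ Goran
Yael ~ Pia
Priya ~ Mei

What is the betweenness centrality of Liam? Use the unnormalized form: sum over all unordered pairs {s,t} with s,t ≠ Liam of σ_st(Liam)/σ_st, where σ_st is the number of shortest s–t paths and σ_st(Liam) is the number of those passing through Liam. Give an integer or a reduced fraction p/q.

Pairs whose geodesics pass through Liam — David–Priya: 1/2; David–Chen: 1; David–Goran: 1; Pia–Chen: 1/2; Pia–Goran: 1; Yael–Goran: 1/2.
All other pairs contribute 0.
Summing the contributions gives betweenness(Liam) = 9/2.

9/2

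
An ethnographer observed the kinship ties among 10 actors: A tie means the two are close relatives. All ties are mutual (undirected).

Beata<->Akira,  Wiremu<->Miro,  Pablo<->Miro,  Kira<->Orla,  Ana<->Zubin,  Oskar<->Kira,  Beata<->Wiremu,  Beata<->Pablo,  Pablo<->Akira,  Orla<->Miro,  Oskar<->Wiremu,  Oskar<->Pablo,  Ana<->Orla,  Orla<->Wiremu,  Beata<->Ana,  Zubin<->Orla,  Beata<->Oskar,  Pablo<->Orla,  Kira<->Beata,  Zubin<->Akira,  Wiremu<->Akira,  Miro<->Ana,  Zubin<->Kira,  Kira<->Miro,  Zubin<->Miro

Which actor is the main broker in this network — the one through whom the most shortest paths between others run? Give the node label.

Beata

Unnormalized betweenness of each node: Akira:6/5, Ana:5/6, Beata:79/20, Kira:5/2, Miro:137/60, Orla:137/60, Oskar:7/10, Pablo:13/6, Wiremu:13/6, Zubin:23/12.
Beata has the largest value, 79/20, making it the main broker — the node through which the most shortest paths run.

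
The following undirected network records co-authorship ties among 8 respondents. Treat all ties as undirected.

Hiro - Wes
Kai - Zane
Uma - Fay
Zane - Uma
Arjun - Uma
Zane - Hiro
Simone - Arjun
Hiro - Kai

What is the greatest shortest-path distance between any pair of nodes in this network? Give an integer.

5

Eccentricity of each node (its greatest distance to any other): Arjun:4, Fay:4, Hiro:4, Kai:4, Simone:5, Uma:3, Wes:5, Zane:3.
The maximum eccentricity is 5, realized for instance by the pair Simone–Wes via Simone – Arjun – Uma – Zane – Hiro – Wes. So the diameter is 5.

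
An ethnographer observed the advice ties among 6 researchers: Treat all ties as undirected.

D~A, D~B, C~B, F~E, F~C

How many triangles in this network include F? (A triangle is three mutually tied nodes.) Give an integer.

0

F's neighbors are C and E, but none of them are tied to each other, so no triangle contains F.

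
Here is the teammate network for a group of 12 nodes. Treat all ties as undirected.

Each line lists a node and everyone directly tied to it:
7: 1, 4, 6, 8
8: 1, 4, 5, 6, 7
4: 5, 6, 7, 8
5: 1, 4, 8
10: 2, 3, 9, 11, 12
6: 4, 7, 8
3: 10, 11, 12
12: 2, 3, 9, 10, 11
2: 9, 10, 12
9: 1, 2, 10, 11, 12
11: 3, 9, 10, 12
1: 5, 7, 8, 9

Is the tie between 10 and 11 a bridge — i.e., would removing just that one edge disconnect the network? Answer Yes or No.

Even without that edge, 10 still reaches 11 via 10 – 9 – 11, so the network stays connected. Not a bridge.

No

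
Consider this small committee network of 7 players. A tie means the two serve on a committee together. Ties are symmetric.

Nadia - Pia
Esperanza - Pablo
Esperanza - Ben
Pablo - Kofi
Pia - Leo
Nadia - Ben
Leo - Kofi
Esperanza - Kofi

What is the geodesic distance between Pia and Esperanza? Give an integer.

3

One shortest route is Pia – Leo – Kofi – Esperanza, which uses 3 edges, and at distance 2 from Pia we only reach {Ben, Kofi}, which does not include Esperanza. So d(Pia,Esperanza) = 3.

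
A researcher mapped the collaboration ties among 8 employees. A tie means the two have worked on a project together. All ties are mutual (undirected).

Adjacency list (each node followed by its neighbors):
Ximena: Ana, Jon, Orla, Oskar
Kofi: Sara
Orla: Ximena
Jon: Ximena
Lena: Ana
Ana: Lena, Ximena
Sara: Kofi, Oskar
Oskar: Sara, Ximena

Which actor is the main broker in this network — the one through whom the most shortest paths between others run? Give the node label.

Unnormalized betweenness of each node: Ana:6, Jon:0, Kofi:0, Lena:0, Orla:0, Oskar:10, Sara:6, Ximena:17.
Ximena has the largest value, 17, making it the main broker — the node through which the most shortest paths run.

Ximena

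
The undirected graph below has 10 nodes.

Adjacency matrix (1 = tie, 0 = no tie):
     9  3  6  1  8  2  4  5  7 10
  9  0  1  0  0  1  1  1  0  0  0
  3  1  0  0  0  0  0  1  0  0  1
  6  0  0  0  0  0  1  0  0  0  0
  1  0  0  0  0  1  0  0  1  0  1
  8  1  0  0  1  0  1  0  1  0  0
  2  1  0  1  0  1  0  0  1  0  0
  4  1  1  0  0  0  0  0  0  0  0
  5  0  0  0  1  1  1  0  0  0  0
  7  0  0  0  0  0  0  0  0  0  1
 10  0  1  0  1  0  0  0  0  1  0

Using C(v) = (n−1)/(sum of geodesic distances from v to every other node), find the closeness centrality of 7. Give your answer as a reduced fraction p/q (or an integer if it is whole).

9/26

Distances from 7: 1:2, 2:4, 3:2, 4:3, 5:3, 6:5, 8:3, 9:3, 10:1. Sum = 26.
n = 10, so closeness = 9/26.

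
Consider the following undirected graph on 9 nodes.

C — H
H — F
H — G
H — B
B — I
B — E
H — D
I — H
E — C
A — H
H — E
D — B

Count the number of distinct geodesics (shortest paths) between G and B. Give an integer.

The shortest distance is 2, and the only length-2 path is G–H–B. So there is exactly 1 shortest path.

1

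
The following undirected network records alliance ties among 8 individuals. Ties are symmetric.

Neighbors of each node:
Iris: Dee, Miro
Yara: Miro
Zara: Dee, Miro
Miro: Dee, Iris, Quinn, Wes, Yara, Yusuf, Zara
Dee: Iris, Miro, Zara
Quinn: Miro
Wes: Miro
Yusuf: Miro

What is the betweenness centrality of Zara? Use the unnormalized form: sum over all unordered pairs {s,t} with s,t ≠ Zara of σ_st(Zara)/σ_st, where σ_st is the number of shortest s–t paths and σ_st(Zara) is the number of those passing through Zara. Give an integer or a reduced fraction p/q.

0

No shortest path between any pair of other nodes passes through Zara.
Summing the contributions gives betweenness(Zara) = 0.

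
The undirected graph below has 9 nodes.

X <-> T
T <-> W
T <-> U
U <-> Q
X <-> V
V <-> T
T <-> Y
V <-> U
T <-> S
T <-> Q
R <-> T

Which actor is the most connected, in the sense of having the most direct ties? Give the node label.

Degrees — Q:2, R:1, S:1, T:8, U:3, V:3, W:1, X:2, Y:1.
The maximum is 8, attained only by T.

T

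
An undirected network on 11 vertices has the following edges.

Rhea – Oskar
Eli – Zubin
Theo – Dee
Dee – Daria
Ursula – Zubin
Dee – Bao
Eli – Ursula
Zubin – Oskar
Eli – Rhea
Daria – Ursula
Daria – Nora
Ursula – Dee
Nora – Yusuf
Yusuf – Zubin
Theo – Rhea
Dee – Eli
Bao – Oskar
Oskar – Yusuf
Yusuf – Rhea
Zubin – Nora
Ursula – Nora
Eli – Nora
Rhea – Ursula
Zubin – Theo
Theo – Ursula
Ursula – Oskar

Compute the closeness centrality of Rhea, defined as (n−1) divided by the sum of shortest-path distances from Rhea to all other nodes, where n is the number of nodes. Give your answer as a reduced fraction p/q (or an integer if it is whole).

2/3

Distances from Rhea: Bao:2, Daria:2, Dee:2, Eli:1, Nora:2, Oskar:1, Theo:1, Ursula:1, Yusuf:1, Zubin:2. Sum = 15.
n = 11, so closeness = 10/15 = 2/3.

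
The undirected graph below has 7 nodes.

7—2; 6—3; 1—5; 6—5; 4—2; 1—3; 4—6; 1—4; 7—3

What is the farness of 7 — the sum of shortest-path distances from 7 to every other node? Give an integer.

Distances from 7: 1:2, 2:1, 3:1, 4:2, 5:3, 6:2.
Sum = 2 + 1 + 1 + 2 + 3 + 2 = 11.

11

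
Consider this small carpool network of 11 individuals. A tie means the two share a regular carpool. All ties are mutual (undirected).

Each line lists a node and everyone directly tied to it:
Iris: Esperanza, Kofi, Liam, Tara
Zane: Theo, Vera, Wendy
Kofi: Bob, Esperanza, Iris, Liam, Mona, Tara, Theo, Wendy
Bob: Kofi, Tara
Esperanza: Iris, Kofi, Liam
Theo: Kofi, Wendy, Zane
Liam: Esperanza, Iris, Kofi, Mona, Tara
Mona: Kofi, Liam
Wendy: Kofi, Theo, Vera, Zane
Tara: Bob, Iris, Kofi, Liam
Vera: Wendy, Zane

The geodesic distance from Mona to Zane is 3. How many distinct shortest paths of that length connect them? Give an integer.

The shortest distance is 3. The length-3 paths are: Mona–Kofi–Wendy–Zane; Mona–Kofi–Theo–Zane.
That gives 2 distinct shortest paths.

2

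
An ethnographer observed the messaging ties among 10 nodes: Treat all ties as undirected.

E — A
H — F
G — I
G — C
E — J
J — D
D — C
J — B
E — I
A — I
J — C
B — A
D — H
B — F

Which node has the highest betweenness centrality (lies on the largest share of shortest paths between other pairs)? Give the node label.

Unnormalized betweenness of each node: A:25/6, B:47/6, C:5, D:11/2, E:19/6, F:7/3, G:13/6, H:11/6, I:19/6, J:59/6.
J has the largest value, 59/6, making it the main broker — the node through which the most shortest paths run.

J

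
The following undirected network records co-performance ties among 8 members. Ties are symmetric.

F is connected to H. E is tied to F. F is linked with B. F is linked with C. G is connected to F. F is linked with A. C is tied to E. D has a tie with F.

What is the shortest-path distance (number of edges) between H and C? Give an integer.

2

One shortest route is H – F – C, which uses 2 edges, and H and C are not directly tied, so nothing shorter exists. So d(H,C) = 2.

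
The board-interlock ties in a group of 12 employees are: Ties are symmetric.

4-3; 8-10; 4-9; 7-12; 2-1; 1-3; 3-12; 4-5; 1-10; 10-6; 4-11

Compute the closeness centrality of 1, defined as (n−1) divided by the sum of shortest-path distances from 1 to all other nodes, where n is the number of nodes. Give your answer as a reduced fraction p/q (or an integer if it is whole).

11/23

Distances from 1: 2:1, 3:1, 4:2, 5:3, 6:2, 7:3, 8:2, 9:3, 10:1, 11:3, 12:2. Sum = 23.
n = 12, so closeness = 11/23.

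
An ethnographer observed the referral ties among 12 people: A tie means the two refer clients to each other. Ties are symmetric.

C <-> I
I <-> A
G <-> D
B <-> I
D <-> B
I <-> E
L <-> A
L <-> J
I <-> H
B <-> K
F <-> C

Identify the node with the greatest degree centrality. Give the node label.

Degrees — A:2, B:3, C:2, D:2, E:1, F:1, G:1, H:1, I:5, J:1, K:1, L:2.
The maximum is 5, attained only by I.

I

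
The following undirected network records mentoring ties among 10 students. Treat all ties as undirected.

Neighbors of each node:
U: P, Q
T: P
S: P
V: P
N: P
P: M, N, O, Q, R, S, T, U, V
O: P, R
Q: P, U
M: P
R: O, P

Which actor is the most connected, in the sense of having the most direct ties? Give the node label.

P

Degrees — M:1, N:1, O:2, P:9, Q:2, R:2, S:1, T:1, U:2, V:1.
The maximum is 9, attained only by P.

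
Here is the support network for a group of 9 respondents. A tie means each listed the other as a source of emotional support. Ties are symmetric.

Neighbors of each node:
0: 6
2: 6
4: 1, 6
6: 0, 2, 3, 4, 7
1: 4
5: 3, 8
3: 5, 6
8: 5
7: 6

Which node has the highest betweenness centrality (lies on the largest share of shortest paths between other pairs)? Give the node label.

Unnormalized betweenness of each node: 0:0, 1:0, 2:0, 3:12, 4:7, 5:7, 6:24, 7:0, 8:0.
6 has the largest value, 24, making it the main broker — the node through which the most shortest paths run.

6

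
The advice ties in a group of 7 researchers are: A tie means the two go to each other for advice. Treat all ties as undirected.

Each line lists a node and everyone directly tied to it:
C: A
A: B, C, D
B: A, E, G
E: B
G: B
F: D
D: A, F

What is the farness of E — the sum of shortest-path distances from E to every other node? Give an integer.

Distances from E: A:2, B:1, C:3, D:3, F:4, G:2.
Sum = 2 + 1 + 3 + 3 + 4 + 2 = 15.

15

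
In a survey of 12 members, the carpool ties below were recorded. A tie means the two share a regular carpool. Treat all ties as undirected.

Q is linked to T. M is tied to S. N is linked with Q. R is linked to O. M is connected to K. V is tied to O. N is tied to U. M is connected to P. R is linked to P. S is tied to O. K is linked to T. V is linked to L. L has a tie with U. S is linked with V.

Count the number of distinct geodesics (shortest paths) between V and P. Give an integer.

The shortest distance is 3. The length-3 paths are: V–O–R–P; V–S–M–P.
That gives 2 distinct shortest paths.

2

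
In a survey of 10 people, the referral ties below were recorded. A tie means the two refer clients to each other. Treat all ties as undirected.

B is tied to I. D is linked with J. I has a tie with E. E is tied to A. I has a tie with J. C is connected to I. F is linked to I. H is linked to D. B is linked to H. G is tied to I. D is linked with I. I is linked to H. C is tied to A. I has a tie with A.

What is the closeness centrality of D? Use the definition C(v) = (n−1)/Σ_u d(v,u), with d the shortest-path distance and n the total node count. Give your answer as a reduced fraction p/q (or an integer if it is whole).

Distances from D: A:2, B:2, C:2, E:2, F:2, G:2, H:1, I:1, J:1. Sum = 15.
n = 10, so closeness = 9/15 = 3/5.

3/5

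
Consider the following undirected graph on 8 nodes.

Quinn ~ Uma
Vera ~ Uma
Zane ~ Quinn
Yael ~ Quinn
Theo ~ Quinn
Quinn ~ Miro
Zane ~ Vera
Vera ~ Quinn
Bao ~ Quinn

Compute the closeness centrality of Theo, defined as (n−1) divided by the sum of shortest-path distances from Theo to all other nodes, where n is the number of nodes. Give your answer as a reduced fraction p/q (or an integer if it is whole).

Distances from Theo: Bao:2, Miro:2, Quinn:1, Uma:2, Vera:2, Yael:2, Zane:2. Sum = 13.
n = 8, so closeness = 7/13.

7/13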